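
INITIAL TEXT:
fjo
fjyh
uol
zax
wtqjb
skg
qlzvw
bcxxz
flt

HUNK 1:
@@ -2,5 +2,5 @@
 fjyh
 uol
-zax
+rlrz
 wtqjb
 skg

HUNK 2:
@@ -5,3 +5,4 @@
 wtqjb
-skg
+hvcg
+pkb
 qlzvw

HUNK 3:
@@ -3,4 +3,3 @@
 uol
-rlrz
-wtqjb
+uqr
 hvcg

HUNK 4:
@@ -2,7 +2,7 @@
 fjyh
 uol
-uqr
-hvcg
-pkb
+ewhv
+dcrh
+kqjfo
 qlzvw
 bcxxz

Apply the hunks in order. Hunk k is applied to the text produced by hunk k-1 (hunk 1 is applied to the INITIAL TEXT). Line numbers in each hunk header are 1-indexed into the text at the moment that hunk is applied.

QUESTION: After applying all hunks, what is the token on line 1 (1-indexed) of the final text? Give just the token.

Hunk 1: at line 2 remove [zax] add [rlrz] -> 9 lines: fjo fjyh uol rlrz wtqjb skg qlzvw bcxxz flt
Hunk 2: at line 5 remove [skg] add [hvcg,pkb] -> 10 lines: fjo fjyh uol rlrz wtqjb hvcg pkb qlzvw bcxxz flt
Hunk 3: at line 3 remove [rlrz,wtqjb] add [uqr] -> 9 lines: fjo fjyh uol uqr hvcg pkb qlzvw bcxxz flt
Hunk 4: at line 2 remove [uqr,hvcg,pkb] add [ewhv,dcrh,kqjfo] -> 9 lines: fjo fjyh uol ewhv dcrh kqjfo qlzvw bcxxz flt
Final line 1: fjo

Answer: fjo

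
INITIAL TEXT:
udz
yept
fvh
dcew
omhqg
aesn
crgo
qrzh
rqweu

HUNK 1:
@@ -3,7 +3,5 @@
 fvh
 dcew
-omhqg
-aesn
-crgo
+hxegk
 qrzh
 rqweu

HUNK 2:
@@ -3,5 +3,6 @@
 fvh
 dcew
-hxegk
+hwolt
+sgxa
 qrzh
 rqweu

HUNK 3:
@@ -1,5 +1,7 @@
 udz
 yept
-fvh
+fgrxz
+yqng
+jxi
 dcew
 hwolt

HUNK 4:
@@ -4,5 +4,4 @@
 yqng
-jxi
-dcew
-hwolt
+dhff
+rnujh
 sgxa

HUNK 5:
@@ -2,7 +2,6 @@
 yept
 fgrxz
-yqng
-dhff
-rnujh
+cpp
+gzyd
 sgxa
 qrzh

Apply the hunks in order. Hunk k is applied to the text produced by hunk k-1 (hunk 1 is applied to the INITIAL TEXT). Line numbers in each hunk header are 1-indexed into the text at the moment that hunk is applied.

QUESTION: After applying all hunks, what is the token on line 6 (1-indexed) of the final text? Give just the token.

Answer: sgxa

Derivation:
Hunk 1: at line 3 remove [omhqg,aesn,crgo] add [hxegk] -> 7 lines: udz yept fvh dcew hxegk qrzh rqweu
Hunk 2: at line 3 remove [hxegk] add [hwolt,sgxa] -> 8 lines: udz yept fvh dcew hwolt sgxa qrzh rqweu
Hunk 3: at line 1 remove [fvh] add [fgrxz,yqng,jxi] -> 10 lines: udz yept fgrxz yqng jxi dcew hwolt sgxa qrzh rqweu
Hunk 4: at line 4 remove [jxi,dcew,hwolt] add [dhff,rnujh] -> 9 lines: udz yept fgrxz yqng dhff rnujh sgxa qrzh rqweu
Hunk 5: at line 2 remove [yqng,dhff,rnujh] add [cpp,gzyd] -> 8 lines: udz yept fgrxz cpp gzyd sgxa qrzh rqweu
Final line 6: sgxa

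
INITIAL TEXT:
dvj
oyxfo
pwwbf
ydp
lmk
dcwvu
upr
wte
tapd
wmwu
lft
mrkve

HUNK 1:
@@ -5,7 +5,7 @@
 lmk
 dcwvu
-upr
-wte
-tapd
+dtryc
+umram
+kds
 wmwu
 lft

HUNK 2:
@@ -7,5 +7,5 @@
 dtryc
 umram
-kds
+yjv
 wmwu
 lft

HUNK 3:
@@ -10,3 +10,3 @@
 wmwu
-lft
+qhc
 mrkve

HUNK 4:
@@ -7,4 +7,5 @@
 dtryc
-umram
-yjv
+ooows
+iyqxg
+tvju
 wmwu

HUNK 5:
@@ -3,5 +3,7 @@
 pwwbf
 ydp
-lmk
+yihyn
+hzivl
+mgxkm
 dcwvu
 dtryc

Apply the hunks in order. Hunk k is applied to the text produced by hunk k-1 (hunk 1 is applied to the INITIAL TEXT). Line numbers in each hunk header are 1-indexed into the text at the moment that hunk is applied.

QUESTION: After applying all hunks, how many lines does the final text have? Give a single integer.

Answer: 15

Derivation:
Hunk 1: at line 5 remove [upr,wte,tapd] add [dtryc,umram,kds] -> 12 lines: dvj oyxfo pwwbf ydp lmk dcwvu dtryc umram kds wmwu lft mrkve
Hunk 2: at line 7 remove [kds] add [yjv] -> 12 lines: dvj oyxfo pwwbf ydp lmk dcwvu dtryc umram yjv wmwu lft mrkve
Hunk 3: at line 10 remove [lft] add [qhc] -> 12 lines: dvj oyxfo pwwbf ydp lmk dcwvu dtryc umram yjv wmwu qhc mrkve
Hunk 4: at line 7 remove [umram,yjv] add [ooows,iyqxg,tvju] -> 13 lines: dvj oyxfo pwwbf ydp lmk dcwvu dtryc ooows iyqxg tvju wmwu qhc mrkve
Hunk 5: at line 3 remove [lmk] add [yihyn,hzivl,mgxkm] -> 15 lines: dvj oyxfo pwwbf ydp yihyn hzivl mgxkm dcwvu dtryc ooows iyqxg tvju wmwu qhc mrkve
Final line count: 15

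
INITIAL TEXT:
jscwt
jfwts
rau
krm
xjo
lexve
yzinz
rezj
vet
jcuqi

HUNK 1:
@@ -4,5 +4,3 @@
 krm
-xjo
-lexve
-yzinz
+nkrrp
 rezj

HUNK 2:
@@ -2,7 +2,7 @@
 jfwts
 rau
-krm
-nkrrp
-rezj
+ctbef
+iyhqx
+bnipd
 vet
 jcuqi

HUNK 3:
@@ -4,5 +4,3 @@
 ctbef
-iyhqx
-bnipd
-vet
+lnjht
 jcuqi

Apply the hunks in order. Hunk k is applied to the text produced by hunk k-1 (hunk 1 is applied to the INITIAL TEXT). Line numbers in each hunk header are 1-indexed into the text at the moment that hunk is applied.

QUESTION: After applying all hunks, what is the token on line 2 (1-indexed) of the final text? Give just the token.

Answer: jfwts

Derivation:
Hunk 1: at line 4 remove [xjo,lexve,yzinz] add [nkrrp] -> 8 lines: jscwt jfwts rau krm nkrrp rezj vet jcuqi
Hunk 2: at line 2 remove [krm,nkrrp,rezj] add [ctbef,iyhqx,bnipd] -> 8 lines: jscwt jfwts rau ctbef iyhqx bnipd vet jcuqi
Hunk 3: at line 4 remove [iyhqx,bnipd,vet] add [lnjht] -> 6 lines: jscwt jfwts rau ctbef lnjht jcuqi
Final line 2: jfwts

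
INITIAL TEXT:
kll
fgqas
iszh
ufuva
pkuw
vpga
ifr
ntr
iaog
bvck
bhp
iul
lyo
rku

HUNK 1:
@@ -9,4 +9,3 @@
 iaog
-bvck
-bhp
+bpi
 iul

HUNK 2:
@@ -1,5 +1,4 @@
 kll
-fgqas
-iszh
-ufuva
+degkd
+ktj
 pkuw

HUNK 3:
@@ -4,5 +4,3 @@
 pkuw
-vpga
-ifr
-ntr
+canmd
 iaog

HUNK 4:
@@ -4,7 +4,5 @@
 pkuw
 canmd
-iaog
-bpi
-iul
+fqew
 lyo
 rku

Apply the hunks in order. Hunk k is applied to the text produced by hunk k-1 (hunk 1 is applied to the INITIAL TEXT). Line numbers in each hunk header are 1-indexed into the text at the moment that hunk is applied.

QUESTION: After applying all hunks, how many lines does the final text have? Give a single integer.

Hunk 1: at line 9 remove [bvck,bhp] add [bpi] -> 13 lines: kll fgqas iszh ufuva pkuw vpga ifr ntr iaog bpi iul lyo rku
Hunk 2: at line 1 remove [fgqas,iszh,ufuva] add [degkd,ktj] -> 12 lines: kll degkd ktj pkuw vpga ifr ntr iaog bpi iul lyo rku
Hunk 3: at line 4 remove [vpga,ifr,ntr] add [canmd] -> 10 lines: kll degkd ktj pkuw canmd iaog bpi iul lyo rku
Hunk 4: at line 4 remove [iaog,bpi,iul] add [fqew] -> 8 lines: kll degkd ktj pkuw canmd fqew lyo rku
Final line count: 8

Answer: 8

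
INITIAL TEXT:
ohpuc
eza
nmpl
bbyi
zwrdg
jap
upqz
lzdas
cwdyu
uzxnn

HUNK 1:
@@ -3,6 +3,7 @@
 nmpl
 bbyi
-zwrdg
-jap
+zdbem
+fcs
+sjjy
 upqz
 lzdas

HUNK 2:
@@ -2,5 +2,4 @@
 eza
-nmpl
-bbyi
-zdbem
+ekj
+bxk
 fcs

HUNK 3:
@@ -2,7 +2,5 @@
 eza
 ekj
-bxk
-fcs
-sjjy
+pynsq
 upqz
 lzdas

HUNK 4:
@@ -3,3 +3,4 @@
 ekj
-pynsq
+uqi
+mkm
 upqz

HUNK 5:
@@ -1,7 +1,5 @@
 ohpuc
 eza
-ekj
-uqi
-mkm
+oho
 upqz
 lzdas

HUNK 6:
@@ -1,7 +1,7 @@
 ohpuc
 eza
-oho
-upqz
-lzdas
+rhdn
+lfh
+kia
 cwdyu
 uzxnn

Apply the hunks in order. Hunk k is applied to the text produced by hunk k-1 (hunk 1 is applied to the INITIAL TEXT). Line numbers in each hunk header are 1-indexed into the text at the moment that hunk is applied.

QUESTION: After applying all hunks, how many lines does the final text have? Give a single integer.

Hunk 1: at line 3 remove [zwrdg,jap] add [zdbem,fcs,sjjy] -> 11 lines: ohpuc eza nmpl bbyi zdbem fcs sjjy upqz lzdas cwdyu uzxnn
Hunk 2: at line 2 remove [nmpl,bbyi,zdbem] add [ekj,bxk] -> 10 lines: ohpuc eza ekj bxk fcs sjjy upqz lzdas cwdyu uzxnn
Hunk 3: at line 2 remove [bxk,fcs,sjjy] add [pynsq] -> 8 lines: ohpuc eza ekj pynsq upqz lzdas cwdyu uzxnn
Hunk 4: at line 3 remove [pynsq] add [uqi,mkm] -> 9 lines: ohpuc eza ekj uqi mkm upqz lzdas cwdyu uzxnn
Hunk 5: at line 1 remove [ekj,uqi,mkm] add [oho] -> 7 lines: ohpuc eza oho upqz lzdas cwdyu uzxnn
Hunk 6: at line 1 remove [oho,upqz,lzdas] add [rhdn,lfh,kia] -> 7 lines: ohpuc eza rhdn lfh kia cwdyu uzxnn
Final line count: 7

Answer: 7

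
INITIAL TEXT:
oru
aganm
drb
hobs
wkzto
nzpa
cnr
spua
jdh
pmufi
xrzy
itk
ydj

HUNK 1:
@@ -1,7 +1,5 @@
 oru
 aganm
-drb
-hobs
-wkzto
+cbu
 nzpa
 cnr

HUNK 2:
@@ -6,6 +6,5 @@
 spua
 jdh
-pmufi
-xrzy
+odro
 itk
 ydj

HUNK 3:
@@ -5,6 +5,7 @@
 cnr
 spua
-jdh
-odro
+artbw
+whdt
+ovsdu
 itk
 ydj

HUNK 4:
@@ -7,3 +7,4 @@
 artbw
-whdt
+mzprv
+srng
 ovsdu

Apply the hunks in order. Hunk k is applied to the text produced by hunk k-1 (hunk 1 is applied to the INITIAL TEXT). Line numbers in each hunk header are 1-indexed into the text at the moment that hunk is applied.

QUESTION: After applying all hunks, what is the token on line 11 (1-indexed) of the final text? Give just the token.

Hunk 1: at line 1 remove [drb,hobs,wkzto] add [cbu] -> 11 lines: oru aganm cbu nzpa cnr spua jdh pmufi xrzy itk ydj
Hunk 2: at line 6 remove [pmufi,xrzy] add [odro] -> 10 lines: oru aganm cbu nzpa cnr spua jdh odro itk ydj
Hunk 3: at line 5 remove [jdh,odro] add [artbw,whdt,ovsdu] -> 11 lines: oru aganm cbu nzpa cnr spua artbw whdt ovsdu itk ydj
Hunk 4: at line 7 remove [whdt] add [mzprv,srng] -> 12 lines: oru aganm cbu nzpa cnr spua artbw mzprv srng ovsdu itk ydj
Final line 11: itk

Answer: itk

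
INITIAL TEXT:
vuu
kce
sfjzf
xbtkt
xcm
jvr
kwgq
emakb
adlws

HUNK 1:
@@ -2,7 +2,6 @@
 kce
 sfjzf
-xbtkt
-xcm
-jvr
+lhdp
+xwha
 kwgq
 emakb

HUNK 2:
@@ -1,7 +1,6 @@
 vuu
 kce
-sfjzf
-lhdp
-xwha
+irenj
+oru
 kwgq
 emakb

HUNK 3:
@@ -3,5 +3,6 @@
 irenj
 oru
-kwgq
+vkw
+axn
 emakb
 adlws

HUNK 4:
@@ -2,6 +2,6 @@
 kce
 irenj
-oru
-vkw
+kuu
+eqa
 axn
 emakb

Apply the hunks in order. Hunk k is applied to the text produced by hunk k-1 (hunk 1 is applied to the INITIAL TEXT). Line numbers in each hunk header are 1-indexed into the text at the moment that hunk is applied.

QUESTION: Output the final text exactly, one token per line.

Hunk 1: at line 2 remove [xbtkt,xcm,jvr] add [lhdp,xwha] -> 8 lines: vuu kce sfjzf lhdp xwha kwgq emakb adlws
Hunk 2: at line 1 remove [sfjzf,lhdp,xwha] add [irenj,oru] -> 7 lines: vuu kce irenj oru kwgq emakb adlws
Hunk 3: at line 3 remove [kwgq] add [vkw,axn] -> 8 lines: vuu kce irenj oru vkw axn emakb adlws
Hunk 4: at line 2 remove [oru,vkw] add [kuu,eqa] -> 8 lines: vuu kce irenj kuu eqa axn emakb adlws

Answer: vuu
kce
irenj
kuu
eqa
axn
emakb
adlws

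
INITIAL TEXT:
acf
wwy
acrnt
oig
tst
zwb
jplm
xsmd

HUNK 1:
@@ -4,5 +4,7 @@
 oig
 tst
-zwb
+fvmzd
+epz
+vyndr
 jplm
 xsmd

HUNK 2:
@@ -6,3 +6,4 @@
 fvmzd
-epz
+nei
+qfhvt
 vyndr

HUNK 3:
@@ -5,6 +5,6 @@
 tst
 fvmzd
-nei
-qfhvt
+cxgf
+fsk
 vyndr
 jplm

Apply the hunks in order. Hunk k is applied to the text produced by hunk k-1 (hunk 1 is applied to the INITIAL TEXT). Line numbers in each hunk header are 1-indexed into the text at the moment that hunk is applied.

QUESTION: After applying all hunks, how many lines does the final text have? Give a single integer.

Hunk 1: at line 4 remove [zwb] add [fvmzd,epz,vyndr] -> 10 lines: acf wwy acrnt oig tst fvmzd epz vyndr jplm xsmd
Hunk 2: at line 6 remove [epz] add [nei,qfhvt] -> 11 lines: acf wwy acrnt oig tst fvmzd nei qfhvt vyndr jplm xsmd
Hunk 3: at line 5 remove [nei,qfhvt] add [cxgf,fsk] -> 11 lines: acf wwy acrnt oig tst fvmzd cxgf fsk vyndr jplm xsmd
Final line count: 11

Answer: 11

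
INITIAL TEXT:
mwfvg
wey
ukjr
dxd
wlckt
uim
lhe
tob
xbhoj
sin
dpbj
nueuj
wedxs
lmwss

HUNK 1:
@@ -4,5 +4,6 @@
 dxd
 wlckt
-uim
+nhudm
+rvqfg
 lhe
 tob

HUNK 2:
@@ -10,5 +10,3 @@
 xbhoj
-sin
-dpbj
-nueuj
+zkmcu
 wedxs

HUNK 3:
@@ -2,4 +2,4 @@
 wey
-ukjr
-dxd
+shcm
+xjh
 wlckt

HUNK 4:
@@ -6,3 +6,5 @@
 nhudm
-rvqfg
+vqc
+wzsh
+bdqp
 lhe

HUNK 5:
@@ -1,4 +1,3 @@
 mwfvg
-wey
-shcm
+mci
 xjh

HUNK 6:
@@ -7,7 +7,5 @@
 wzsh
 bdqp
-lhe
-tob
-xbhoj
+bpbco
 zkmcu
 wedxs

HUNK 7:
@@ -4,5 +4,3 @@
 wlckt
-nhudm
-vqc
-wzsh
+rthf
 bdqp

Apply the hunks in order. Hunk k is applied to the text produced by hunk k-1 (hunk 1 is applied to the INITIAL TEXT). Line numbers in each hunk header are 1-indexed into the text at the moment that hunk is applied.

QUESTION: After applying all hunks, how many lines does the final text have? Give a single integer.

Answer: 10

Derivation:
Hunk 1: at line 4 remove [uim] add [nhudm,rvqfg] -> 15 lines: mwfvg wey ukjr dxd wlckt nhudm rvqfg lhe tob xbhoj sin dpbj nueuj wedxs lmwss
Hunk 2: at line 10 remove [sin,dpbj,nueuj] add [zkmcu] -> 13 lines: mwfvg wey ukjr dxd wlckt nhudm rvqfg lhe tob xbhoj zkmcu wedxs lmwss
Hunk 3: at line 2 remove [ukjr,dxd] add [shcm,xjh] -> 13 lines: mwfvg wey shcm xjh wlckt nhudm rvqfg lhe tob xbhoj zkmcu wedxs lmwss
Hunk 4: at line 6 remove [rvqfg] add [vqc,wzsh,bdqp] -> 15 lines: mwfvg wey shcm xjh wlckt nhudm vqc wzsh bdqp lhe tob xbhoj zkmcu wedxs lmwss
Hunk 5: at line 1 remove [wey,shcm] add [mci] -> 14 lines: mwfvg mci xjh wlckt nhudm vqc wzsh bdqp lhe tob xbhoj zkmcu wedxs lmwss
Hunk 6: at line 7 remove [lhe,tob,xbhoj] add [bpbco] -> 12 lines: mwfvg mci xjh wlckt nhudm vqc wzsh bdqp bpbco zkmcu wedxs lmwss
Hunk 7: at line 4 remove [nhudm,vqc,wzsh] add [rthf] -> 10 lines: mwfvg mci xjh wlckt rthf bdqp bpbco zkmcu wedxs lmwss
Final line count: 10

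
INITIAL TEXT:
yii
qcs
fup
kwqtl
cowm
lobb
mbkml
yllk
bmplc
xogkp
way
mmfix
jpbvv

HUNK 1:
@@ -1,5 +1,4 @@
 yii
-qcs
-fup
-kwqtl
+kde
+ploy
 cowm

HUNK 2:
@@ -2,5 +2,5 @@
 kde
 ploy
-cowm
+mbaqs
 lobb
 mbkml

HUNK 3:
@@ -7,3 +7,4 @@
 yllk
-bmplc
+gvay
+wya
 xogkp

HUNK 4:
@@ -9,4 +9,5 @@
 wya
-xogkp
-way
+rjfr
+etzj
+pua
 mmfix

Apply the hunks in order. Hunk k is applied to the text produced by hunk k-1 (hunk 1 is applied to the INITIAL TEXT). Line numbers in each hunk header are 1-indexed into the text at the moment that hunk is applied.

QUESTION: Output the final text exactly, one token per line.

Hunk 1: at line 1 remove [qcs,fup,kwqtl] add [kde,ploy] -> 12 lines: yii kde ploy cowm lobb mbkml yllk bmplc xogkp way mmfix jpbvv
Hunk 2: at line 2 remove [cowm] add [mbaqs] -> 12 lines: yii kde ploy mbaqs lobb mbkml yllk bmplc xogkp way mmfix jpbvv
Hunk 3: at line 7 remove [bmplc] add [gvay,wya] -> 13 lines: yii kde ploy mbaqs lobb mbkml yllk gvay wya xogkp way mmfix jpbvv
Hunk 4: at line 9 remove [xogkp,way] add [rjfr,etzj,pua] -> 14 lines: yii kde ploy mbaqs lobb mbkml yllk gvay wya rjfr etzj pua mmfix jpbvv

Answer: yii
kde
ploy
mbaqs
lobb
mbkml
yllk
gvay
wya
rjfr
etzj
pua
mmfix
jpbvv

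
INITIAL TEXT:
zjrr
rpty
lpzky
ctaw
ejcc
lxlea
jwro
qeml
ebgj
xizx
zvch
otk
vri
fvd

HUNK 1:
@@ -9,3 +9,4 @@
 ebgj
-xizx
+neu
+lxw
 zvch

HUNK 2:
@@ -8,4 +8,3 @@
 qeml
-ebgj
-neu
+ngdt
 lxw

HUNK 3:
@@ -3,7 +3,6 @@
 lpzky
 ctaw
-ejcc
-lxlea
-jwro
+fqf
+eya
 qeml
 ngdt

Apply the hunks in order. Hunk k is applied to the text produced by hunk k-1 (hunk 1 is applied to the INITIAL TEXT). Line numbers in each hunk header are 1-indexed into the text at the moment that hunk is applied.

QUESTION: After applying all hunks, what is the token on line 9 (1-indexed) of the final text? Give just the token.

Hunk 1: at line 9 remove [xizx] add [neu,lxw] -> 15 lines: zjrr rpty lpzky ctaw ejcc lxlea jwro qeml ebgj neu lxw zvch otk vri fvd
Hunk 2: at line 8 remove [ebgj,neu] add [ngdt] -> 14 lines: zjrr rpty lpzky ctaw ejcc lxlea jwro qeml ngdt lxw zvch otk vri fvd
Hunk 3: at line 3 remove [ejcc,lxlea,jwro] add [fqf,eya] -> 13 lines: zjrr rpty lpzky ctaw fqf eya qeml ngdt lxw zvch otk vri fvd
Final line 9: lxw

Answer: lxw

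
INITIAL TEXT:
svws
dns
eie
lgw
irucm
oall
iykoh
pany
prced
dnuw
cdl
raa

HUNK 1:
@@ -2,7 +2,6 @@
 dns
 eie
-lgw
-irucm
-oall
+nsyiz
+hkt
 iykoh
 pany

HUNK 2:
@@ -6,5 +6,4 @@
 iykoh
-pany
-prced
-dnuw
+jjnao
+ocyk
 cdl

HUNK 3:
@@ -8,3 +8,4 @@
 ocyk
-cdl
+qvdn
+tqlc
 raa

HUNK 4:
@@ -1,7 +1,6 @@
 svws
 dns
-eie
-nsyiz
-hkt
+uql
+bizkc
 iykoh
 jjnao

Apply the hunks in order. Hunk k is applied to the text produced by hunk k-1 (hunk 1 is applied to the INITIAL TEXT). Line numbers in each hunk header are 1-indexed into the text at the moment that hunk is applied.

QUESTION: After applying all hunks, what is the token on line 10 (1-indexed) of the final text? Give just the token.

Hunk 1: at line 2 remove [lgw,irucm,oall] add [nsyiz,hkt] -> 11 lines: svws dns eie nsyiz hkt iykoh pany prced dnuw cdl raa
Hunk 2: at line 6 remove [pany,prced,dnuw] add [jjnao,ocyk] -> 10 lines: svws dns eie nsyiz hkt iykoh jjnao ocyk cdl raa
Hunk 3: at line 8 remove [cdl] add [qvdn,tqlc] -> 11 lines: svws dns eie nsyiz hkt iykoh jjnao ocyk qvdn tqlc raa
Hunk 4: at line 1 remove [eie,nsyiz,hkt] add [uql,bizkc] -> 10 lines: svws dns uql bizkc iykoh jjnao ocyk qvdn tqlc raa
Final line 10: raa

Answer: raa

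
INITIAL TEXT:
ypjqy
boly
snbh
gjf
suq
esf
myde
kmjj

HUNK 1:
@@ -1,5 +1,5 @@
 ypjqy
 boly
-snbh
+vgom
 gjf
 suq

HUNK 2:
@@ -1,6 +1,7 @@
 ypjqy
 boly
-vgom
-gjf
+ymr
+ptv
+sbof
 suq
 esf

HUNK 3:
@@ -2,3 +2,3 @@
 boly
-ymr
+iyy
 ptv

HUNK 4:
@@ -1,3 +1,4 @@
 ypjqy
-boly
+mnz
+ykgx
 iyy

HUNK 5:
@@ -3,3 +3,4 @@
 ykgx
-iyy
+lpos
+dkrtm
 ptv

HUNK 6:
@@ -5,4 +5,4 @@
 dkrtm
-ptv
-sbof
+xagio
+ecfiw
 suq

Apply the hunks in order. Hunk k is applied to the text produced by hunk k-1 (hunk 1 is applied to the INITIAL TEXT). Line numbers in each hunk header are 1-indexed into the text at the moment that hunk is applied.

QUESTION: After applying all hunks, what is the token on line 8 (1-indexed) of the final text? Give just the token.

Hunk 1: at line 1 remove [snbh] add [vgom] -> 8 lines: ypjqy boly vgom gjf suq esf myde kmjj
Hunk 2: at line 1 remove [vgom,gjf] add [ymr,ptv,sbof] -> 9 lines: ypjqy boly ymr ptv sbof suq esf myde kmjj
Hunk 3: at line 2 remove [ymr] add [iyy] -> 9 lines: ypjqy boly iyy ptv sbof suq esf myde kmjj
Hunk 4: at line 1 remove [boly] add [mnz,ykgx] -> 10 lines: ypjqy mnz ykgx iyy ptv sbof suq esf myde kmjj
Hunk 5: at line 3 remove [iyy] add [lpos,dkrtm] -> 11 lines: ypjqy mnz ykgx lpos dkrtm ptv sbof suq esf myde kmjj
Hunk 6: at line 5 remove [ptv,sbof] add [xagio,ecfiw] -> 11 lines: ypjqy mnz ykgx lpos dkrtm xagio ecfiw suq esf myde kmjj
Final line 8: suq

Answer: suq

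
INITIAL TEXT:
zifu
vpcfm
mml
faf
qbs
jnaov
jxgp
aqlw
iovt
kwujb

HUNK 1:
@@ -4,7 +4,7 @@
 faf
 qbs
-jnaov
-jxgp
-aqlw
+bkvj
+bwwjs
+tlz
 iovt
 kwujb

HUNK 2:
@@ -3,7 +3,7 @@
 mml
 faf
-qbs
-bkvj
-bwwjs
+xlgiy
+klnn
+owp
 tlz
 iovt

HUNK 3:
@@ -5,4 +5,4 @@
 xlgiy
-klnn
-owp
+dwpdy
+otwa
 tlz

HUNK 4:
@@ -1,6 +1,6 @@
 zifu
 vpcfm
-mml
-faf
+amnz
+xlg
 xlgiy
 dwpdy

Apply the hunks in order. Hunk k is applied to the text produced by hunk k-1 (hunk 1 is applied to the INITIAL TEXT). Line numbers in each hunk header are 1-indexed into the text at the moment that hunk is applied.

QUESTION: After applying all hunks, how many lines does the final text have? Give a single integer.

Answer: 10

Derivation:
Hunk 1: at line 4 remove [jnaov,jxgp,aqlw] add [bkvj,bwwjs,tlz] -> 10 lines: zifu vpcfm mml faf qbs bkvj bwwjs tlz iovt kwujb
Hunk 2: at line 3 remove [qbs,bkvj,bwwjs] add [xlgiy,klnn,owp] -> 10 lines: zifu vpcfm mml faf xlgiy klnn owp tlz iovt kwujb
Hunk 3: at line 5 remove [klnn,owp] add [dwpdy,otwa] -> 10 lines: zifu vpcfm mml faf xlgiy dwpdy otwa tlz iovt kwujb
Hunk 4: at line 1 remove [mml,faf] add [amnz,xlg] -> 10 lines: zifu vpcfm amnz xlg xlgiy dwpdy otwa tlz iovt kwujb
Final line count: 10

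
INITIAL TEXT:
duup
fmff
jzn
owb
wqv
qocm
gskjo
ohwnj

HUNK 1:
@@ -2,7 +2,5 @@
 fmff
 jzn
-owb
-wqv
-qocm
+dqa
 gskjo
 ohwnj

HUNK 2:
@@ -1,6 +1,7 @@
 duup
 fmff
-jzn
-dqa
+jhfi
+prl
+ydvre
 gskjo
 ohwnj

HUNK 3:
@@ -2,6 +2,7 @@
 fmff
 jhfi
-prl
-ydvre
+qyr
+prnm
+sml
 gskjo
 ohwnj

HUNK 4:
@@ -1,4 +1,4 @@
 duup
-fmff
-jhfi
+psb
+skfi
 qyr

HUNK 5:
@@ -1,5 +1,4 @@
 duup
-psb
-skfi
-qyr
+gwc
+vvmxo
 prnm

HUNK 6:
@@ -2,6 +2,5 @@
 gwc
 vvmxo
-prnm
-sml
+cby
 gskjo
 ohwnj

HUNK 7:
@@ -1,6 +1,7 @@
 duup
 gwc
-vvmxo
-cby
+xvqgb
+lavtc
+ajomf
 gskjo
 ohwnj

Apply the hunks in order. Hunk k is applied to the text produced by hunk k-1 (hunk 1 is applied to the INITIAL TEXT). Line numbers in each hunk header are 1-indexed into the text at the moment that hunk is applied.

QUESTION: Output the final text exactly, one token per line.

Answer: duup
gwc
xvqgb
lavtc
ajomf
gskjo
ohwnj

Derivation:
Hunk 1: at line 2 remove [owb,wqv,qocm] add [dqa] -> 6 lines: duup fmff jzn dqa gskjo ohwnj
Hunk 2: at line 1 remove [jzn,dqa] add [jhfi,prl,ydvre] -> 7 lines: duup fmff jhfi prl ydvre gskjo ohwnj
Hunk 3: at line 2 remove [prl,ydvre] add [qyr,prnm,sml] -> 8 lines: duup fmff jhfi qyr prnm sml gskjo ohwnj
Hunk 4: at line 1 remove [fmff,jhfi] add [psb,skfi] -> 8 lines: duup psb skfi qyr prnm sml gskjo ohwnj
Hunk 5: at line 1 remove [psb,skfi,qyr] add [gwc,vvmxo] -> 7 lines: duup gwc vvmxo prnm sml gskjo ohwnj
Hunk 6: at line 2 remove [prnm,sml] add [cby] -> 6 lines: duup gwc vvmxo cby gskjo ohwnj
Hunk 7: at line 1 remove [vvmxo,cby] add [xvqgb,lavtc,ajomf] -> 7 lines: duup gwc xvqgb lavtc ajomf gskjo ohwnj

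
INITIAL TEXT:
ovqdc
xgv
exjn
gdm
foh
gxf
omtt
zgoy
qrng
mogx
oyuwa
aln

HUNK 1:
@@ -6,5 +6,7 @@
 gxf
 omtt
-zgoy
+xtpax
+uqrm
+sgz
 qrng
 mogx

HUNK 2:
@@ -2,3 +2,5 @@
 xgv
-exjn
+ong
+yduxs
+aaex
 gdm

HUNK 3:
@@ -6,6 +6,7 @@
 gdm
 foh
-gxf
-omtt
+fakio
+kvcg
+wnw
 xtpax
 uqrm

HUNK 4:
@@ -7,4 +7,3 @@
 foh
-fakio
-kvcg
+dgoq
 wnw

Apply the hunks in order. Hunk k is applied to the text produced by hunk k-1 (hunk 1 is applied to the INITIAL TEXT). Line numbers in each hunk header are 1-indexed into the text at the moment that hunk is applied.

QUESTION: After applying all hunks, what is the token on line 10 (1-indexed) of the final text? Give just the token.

Hunk 1: at line 6 remove [zgoy] add [xtpax,uqrm,sgz] -> 14 lines: ovqdc xgv exjn gdm foh gxf omtt xtpax uqrm sgz qrng mogx oyuwa aln
Hunk 2: at line 2 remove [exjn] add [ong,yduxs,aaex] -> 16 lines: ovqdc xgv ong yduxs aaex gdm foh gxf omtt xtpax uqrm sgz qrng mogx oyuwa aln
Hunk 3: at line 6 remove [gxf,omtt] add [fakio,kvcg,wnw] -> 17 lines: ovqdc xgv ong yduxs aaex gdm foh fakio kvcg wnw xtpax uqrm sgz qrng mogx oyuwa aln
Hunk 4: at line 7 remove [fakio,kvcg] add [dgoq] -> 16 lines: ovqdc xgv ong yduxs aaex gdm foh dgoq wnw xtpax uqrm sgz qrng mogx oyuwa aln
Final line 10: xtpax

Answer: xtpax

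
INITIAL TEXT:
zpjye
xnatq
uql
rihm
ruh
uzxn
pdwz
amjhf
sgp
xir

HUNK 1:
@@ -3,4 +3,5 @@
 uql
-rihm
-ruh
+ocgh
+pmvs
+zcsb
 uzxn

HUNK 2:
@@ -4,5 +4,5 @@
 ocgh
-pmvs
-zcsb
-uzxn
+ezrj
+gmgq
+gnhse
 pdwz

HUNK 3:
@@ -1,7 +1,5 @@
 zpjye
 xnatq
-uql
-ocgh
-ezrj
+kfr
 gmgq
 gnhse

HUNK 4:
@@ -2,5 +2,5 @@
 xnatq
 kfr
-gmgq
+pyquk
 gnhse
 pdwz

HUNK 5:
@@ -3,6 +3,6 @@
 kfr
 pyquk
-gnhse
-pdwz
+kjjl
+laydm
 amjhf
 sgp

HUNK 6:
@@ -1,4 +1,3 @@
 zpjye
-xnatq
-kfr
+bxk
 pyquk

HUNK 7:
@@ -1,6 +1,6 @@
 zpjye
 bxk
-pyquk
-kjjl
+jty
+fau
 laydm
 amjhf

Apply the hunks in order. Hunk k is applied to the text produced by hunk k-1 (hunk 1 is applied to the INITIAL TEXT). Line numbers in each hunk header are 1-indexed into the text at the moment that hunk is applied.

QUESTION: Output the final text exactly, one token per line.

Hunk 1: at line 3 remove [rihm,ruh] add [ocgh,pmvs,zcsb] -> 11 lines: zpjye xnatq uql ocgh pmvs zcsb uzxn pdwz amjhf sgp xir
Hunk 2: at line 4 remove [pmvs,zcsb,uzxn] add [ezrj,gmgq,gnhse] -> 11 lines: zpjye xnatq uql ocgh ezrj gmgq gnhse pdwz amjhf sgp xir
Hunk 3: at line 1 remove [uql,ocgh,ezrj] add [kfr] -> 9 lines: zpjye xnatq kfr gmgq gnhse pdwz amjhf sgp xir
Hunk 4: at line 2 remove [gmgq] add [pyquk] -> 9 lines: zpjye xnatq kfr pyquk gnhse pdwz amjhf sgp xir
Hunk 5: at line 3 remove [gnhse,pdwz] add [kjjl,laydm] -> 9 lines: zpjye xnatq kfr pyquk kjjl laydm amjhf sgp xir
Hunk 6: at line 1 remove [xnatq,kfr] add [bxk] -> 8 lines: zpjye bxk pyquk kjjl laydm amjhf sgp xir
Hunk 7: at line 1 remove [pyquk,kjjl] add [jty,fau] -> 8 lines: zpjye bxk jty fau laydm amjhf sgp xir

Answer: zpjye
bxk
jty
fau
laydm
amjhf
sgp
xir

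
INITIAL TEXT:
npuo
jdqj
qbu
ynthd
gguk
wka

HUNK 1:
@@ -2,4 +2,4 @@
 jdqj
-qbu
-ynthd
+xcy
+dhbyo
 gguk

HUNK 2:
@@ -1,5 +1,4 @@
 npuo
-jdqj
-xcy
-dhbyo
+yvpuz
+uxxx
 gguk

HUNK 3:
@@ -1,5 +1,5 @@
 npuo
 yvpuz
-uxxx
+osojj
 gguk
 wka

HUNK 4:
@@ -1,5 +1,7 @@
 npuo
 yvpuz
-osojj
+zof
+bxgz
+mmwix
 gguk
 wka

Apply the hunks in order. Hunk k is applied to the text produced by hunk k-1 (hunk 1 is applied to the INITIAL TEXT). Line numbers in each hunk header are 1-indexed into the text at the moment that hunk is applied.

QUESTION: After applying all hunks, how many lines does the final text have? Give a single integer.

Answer: 7

Derivation:
Hunk 1: at line 2 remove [qbu,ynthd] add [xcy,dhbyo] -> 6 lines: npuo jdqj xcy dhbyo gguk wka
Hunk 2: at line 1 remove [jdqj,xcy,dhbyo] add [yvpuz,uxxx] -> 5 lines: npuo yvpuz uxxx gguk wka
Hunk 3: at line 1 remove [uxxx] add [osojj] -> 5 lines: npuo yvpuz osojj gguk wka
Hunk 4: at line 1 remove [osojj] add [zof,bxgz,mmwix] -> 7 lines: npuo yvpuz zof bxgz mmwix gguk wka
Final line count: 7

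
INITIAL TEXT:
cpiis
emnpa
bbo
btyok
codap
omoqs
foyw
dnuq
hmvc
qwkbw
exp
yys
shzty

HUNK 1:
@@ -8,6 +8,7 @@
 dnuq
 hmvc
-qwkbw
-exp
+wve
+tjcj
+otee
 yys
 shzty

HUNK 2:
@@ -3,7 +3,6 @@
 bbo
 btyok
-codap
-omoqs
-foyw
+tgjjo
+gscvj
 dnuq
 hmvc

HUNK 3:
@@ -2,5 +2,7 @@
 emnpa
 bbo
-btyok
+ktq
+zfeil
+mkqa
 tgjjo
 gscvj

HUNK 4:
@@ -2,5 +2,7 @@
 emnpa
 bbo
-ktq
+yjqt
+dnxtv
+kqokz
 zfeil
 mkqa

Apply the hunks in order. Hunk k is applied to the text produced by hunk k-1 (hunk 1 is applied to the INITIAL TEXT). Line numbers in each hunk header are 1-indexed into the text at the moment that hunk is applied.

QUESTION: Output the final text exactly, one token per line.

Answer: cpiis
emnpa
bbo
yjqt
dnxtv
kqokz
zfeil
mkqa
tgjjo
gscvj
dnuq
hmvc
wve
tjcj
otee
yys
shzty

Derivation:
Hunk 1: at line 8 remove [qwkbw,exp] add [wve,tjcj,otee] -> 14 lines: cpiis emnpa bbo btyok codap omoqs foyw dnuq hmvc wve tjcj otee yys shzty
Hunk 2: at line 3 remove [codap,omoqs,foyw] add [tgjjo,gscvj] -> 13 lines: cpiis emnpa bbo btyok tgjjo gscvj dnuq hmvc wve tjcj otee yys shzty
Hunk 3: at line 2 remove [btyok] add [ktq,zfeil,mkqa] -> 15 lines: cpiis emnpa bbo ktq zfeil mkqa tgjjo gscvj dnuq hmvc wve tjcj otee yys shzty
Hunk 4: at line 2 remove [ktq] add [yjqt,dnxtv,kqokz] -> 17 lines: cpiis emnpa bbo yjqt dnxtv kqokz zfeil mkqa tgjjo gscvj dnuq hmvc wve tjcj otee yys shzty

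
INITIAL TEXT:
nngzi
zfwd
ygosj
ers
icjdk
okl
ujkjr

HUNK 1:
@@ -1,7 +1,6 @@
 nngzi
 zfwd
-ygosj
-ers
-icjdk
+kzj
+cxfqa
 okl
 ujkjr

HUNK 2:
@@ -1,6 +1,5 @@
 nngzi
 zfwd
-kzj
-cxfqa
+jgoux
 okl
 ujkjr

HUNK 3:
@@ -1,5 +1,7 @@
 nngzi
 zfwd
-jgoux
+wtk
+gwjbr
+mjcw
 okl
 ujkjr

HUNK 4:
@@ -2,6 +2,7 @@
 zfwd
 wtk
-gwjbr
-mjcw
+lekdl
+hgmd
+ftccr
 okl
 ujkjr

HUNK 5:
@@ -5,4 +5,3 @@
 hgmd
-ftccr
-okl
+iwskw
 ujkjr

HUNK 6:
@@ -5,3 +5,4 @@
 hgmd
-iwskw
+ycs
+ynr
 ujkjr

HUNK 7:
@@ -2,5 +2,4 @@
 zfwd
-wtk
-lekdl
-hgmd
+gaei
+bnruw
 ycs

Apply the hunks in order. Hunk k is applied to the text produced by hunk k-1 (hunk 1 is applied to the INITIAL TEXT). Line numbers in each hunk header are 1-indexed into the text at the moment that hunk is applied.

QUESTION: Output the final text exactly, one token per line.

Answer: nngzi
zfwd
gaei
bnruw
ycs
ynr
ujkjr

Derivation:
Hunk 1: at line 1 remove [ygosj,ers,icjdk] add [kzj,cxfqa] -> 6 lines: nngzi zfwd kzj cxfqa okl ujkjr
Hunk 2: at line 1 remove [kzj,cxfqa] add [jgoux] -> 5 lines: nngzi zfwd jgoux okl ujkjr
Hunk 3: at line 1 remove [jgoux] add [wtk,gwjbr,mjcw] -> 7 lines: nngzi zfwd wtk gwjbr mjcw okl ujkjr
Hunk 4: at line 2 remove [gwjbr,mjcw] add [lekdl,hgmd,ftccr] -> 8 lines: nngzi zfwd wtk lekdl hgmd ftccr okl ujkjr
Hunk 5: at line 5 remove [ftccr,okl] add [iwskw] -> 7 lines: nngzi zfwd wtk lekdl hgmd iwskw ujkjr
Hunk 6: at line 5 remove [iwskw] add [ycs,ynr] -> 8 lines: nngzi zfwd wtk lekdl hgmd ycs ynr ujkjr
Hunk 7: at line 2 remove [wtk,lekdl,hgmd] add [gaei,bnruw] -> 7 lines: nngzi zfwd gaei bnruw ycs ynr ujkjr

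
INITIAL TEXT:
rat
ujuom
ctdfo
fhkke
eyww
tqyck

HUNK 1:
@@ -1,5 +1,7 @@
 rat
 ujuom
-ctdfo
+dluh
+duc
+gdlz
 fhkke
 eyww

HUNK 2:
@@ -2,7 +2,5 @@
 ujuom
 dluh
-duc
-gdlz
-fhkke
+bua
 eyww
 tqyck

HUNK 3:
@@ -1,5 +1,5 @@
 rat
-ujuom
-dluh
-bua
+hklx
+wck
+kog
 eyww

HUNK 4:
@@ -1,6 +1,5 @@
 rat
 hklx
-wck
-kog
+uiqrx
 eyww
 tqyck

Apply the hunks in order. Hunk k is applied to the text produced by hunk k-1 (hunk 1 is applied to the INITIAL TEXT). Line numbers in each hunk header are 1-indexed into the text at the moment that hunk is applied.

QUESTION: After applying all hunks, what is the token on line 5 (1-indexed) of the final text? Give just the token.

Answer: tqyck

Derivation:
Hunk 1: at line 1 remove [ctdfo] add [dluh,duc,gdlz] -> 8 lines: rat ujuom dluh duc gdlz fhkke eyww tqyck
Hunk 2: at line 2 remove [duc,gdlz,fhkke] add [bua] -> 6 lines: rat ujuom dluh bua eyww tqyck
Hunk 3: at line 1 remove [ujuom,dluh,bua] add [hklx,wck,kog] -> 6 lines: rat hklx wck kog eyww tqyck
Hunk 4: at line 1 remove [wck,kog] add [uiqrx] -> 5 lines: rat hklx uiqrx eyww tqyck
Final line 5: tqyck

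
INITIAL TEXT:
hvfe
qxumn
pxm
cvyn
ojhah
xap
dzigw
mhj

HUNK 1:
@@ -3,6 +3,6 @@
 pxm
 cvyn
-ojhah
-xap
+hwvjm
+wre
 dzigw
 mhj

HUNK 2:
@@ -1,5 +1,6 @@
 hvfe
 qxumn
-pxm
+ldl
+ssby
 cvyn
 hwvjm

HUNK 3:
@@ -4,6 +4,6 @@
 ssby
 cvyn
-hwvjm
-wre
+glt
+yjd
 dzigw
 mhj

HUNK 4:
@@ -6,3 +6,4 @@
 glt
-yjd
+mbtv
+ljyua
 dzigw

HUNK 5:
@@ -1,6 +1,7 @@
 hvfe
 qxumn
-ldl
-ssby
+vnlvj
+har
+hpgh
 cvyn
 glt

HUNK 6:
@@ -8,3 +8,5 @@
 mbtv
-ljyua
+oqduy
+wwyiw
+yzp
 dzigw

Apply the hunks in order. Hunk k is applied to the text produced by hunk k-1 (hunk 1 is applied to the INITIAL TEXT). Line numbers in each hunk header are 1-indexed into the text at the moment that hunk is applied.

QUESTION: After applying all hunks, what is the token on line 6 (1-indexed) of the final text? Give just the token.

Hunk 1: at line 3 remove [ojhah,xap] add [hwvjm,wre] -> 8 lines: hvfe qxumn pxm cvyn hwvjm wre dzigw mhj
Hunk 2: at line 1 remove [pxm] add [ldl,ssby] -> 9 lines: hvfe qxumn ldl ssby cvyn hwvjm wre dzigw mhj
Hunk 3: at line 4 remove [hwvjm,wre] add [glt,yjd] -> 9 lines: hvfe qxumn ldl ssby cvyn glt yjd dzigw mhj
Hunk 4: at line 6 remove [yjd] add [mbtv,ljyua] -> 10 lines: hvfe qxumn ldl ssby cvyn glt mbtv ljyua dzigw mhj
Hunk 5: at line 1 remove [ldl,ssby] add [vnlvj,har,hpgh] -> 11 lines: hvfe qxumn vnlvj har hpgh cvyn glt mbtv ljyua dzigw mhj
Hunk 6: at line 8 remove [ljyua] add [oqduy,wwyiw,yzp] -> 13 lines: hvfe qxumn vnlvj har hpgh cvyn glt mbtv oqduy wwyiw yzp dzigw mhj
Final line 6: cvyn

Answer: cvyn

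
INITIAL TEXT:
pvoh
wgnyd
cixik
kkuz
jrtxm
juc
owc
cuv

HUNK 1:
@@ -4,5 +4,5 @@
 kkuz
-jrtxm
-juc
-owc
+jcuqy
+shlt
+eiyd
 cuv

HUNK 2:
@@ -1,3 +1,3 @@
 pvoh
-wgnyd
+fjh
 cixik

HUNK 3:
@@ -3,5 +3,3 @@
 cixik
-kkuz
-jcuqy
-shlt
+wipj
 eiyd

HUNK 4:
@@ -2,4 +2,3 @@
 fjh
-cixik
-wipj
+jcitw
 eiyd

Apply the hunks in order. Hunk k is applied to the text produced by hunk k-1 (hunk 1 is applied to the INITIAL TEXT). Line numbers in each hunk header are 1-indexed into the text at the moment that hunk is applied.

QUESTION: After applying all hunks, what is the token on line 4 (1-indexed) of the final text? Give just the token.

Hunk 1: at line 4 remove [jrtxm,juc,owc] add [jcuqy,shlt,eiyd] -> 8 lines: pvoh wgnyd cixik kkuz jcuqy shlt eiyd cuv
Hunk 2: at line 1 remove [wgnyd] add [fjh] -> 8 lines: pvoh fjh cixik kkuz jcuqy shlt eiyd cuv
Hunk 3: at line 3 remove [kkuz,jcuqy,shlt] add [wipj] -> 6 lines: pvoh fjh cixik wipj eiyd cuv
Hunk 4: at line 2 remove [cixik,wipj] add [jcitw] -> 5 lines: pvoh fjh jcitw eiyd cuv
Final line 4: eiyd

Answer: eiyd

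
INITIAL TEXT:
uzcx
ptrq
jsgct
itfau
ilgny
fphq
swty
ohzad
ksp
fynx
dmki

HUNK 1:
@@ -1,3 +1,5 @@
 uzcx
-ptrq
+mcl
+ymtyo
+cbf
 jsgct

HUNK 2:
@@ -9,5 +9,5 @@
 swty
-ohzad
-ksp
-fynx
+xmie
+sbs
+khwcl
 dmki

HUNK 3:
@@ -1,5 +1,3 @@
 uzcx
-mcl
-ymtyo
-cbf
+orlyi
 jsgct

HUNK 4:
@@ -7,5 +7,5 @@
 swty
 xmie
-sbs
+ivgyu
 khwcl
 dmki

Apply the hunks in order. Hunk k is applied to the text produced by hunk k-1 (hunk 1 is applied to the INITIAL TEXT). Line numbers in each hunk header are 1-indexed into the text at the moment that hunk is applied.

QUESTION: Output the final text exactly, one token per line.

Hunk 1: at line 1 remove [ptrq] add [mcl,ymtyo,cbf] -> 13 lines: uzcx mcl ymtyo cbf jsgct itfau ilgny fphq swty ohzad ksp fynx dmki
Hunk 2: at line 9 remove [ohzad,ksp,fynx] add [xmie,sbs,khwcl] -> 13 lines: uzcx mcl ymtyo cbf jsgct itfau ilgny fphq swty xmie sbs khwcl dmki
Hunk 3: at line 1 remove [mcl,ymtyo,cbf] add [orlyi] -> 11 lines: uzcx orlyi jsgct itfau ilgny fphq swty xmie sbs khwcl dmki
Hunk 4: at line 7 remove [sbs] add [ivgyu] -> 11 lines: uzcx orlyi jsgct itfau ilgny fphq swty xmie ivgyu khwcl dmki

Answer: uzcx
orlyi
jsgct
itfau
ilgny
fphq
swty
xmie
ivgyu
khwcl
dmki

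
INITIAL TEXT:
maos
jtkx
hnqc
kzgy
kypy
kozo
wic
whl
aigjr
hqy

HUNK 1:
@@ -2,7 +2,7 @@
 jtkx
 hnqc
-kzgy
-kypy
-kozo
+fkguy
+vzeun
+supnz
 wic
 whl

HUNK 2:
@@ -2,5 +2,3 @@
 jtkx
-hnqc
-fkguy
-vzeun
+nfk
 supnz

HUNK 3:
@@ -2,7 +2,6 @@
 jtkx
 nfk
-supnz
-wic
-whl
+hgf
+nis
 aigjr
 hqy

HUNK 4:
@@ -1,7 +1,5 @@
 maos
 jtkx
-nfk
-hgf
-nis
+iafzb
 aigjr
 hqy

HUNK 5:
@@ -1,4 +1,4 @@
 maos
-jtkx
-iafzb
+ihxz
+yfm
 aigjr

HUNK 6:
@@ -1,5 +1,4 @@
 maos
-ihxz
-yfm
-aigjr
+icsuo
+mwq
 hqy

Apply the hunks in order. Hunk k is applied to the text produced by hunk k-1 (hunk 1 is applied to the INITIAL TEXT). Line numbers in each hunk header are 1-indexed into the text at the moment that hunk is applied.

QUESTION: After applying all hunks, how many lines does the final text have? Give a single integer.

Answer: 4

Derivation:
Hunk 1: at line 2 remove [kzgy,kypy,kozo] add [fkguy,vzeun,supnz] -> 10 lines: maos jtkx hnqc fkguy vzeun supnz wic whl aigjr hqy
Hunk 2: at line 2 remove [hnqc,fkguy,vzeun] add [nfk] -> 8 lines: maos jtkx nfk supnz wic whl aigjr hqy
Hunk 3: at line 2 remove [supnz,wic,whl] add [hgf,nis] -> 7 lines: maos jtkx nfk hgf nis aigjr hqy
Hunk 4: at line 1 remove [nfk,hgf,nis] add [iafzb] -> 5 lines: maos jtkx iafzb aigjr hqy
Hunk 5: at line 1 remove [jtkx,iafzb] add [ihxz,yfm] -> 5 lines: maos ihxz yfm aigjr hqy
Hunk 6: at line 1 remove [ihxz,yfm,aigjr] add [icsuo,mwq] -> 4 lines: maos icsuo mwq hqy
Final line count: 4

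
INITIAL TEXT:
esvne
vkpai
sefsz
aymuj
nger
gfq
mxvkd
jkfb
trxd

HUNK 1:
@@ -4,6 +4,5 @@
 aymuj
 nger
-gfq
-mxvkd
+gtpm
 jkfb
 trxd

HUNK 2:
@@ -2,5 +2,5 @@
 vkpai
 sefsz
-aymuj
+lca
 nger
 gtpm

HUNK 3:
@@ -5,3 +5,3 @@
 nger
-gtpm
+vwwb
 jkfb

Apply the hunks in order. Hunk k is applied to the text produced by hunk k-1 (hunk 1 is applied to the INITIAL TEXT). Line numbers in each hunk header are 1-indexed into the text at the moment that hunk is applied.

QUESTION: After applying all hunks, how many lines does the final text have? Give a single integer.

Hunk 1: at line 4 remove [gfq,mxvkd] add [gtpm] -> 8 lines: esvne vkpai sefsz aymuj nger gtpm jkfb trxd
Hunk 2: at line 2 remove [aymuj] add [lca] -> 8 lines: esvne vkpai sefsz lca nger gtpm jkfb trxd
Hunk 3: at line 5 remove [gtpm] add [vwwb] -> 8 lines: esvne vkpai sefsz lca nger vwwb jkfb trxd
Final line count: 8

Answer: 8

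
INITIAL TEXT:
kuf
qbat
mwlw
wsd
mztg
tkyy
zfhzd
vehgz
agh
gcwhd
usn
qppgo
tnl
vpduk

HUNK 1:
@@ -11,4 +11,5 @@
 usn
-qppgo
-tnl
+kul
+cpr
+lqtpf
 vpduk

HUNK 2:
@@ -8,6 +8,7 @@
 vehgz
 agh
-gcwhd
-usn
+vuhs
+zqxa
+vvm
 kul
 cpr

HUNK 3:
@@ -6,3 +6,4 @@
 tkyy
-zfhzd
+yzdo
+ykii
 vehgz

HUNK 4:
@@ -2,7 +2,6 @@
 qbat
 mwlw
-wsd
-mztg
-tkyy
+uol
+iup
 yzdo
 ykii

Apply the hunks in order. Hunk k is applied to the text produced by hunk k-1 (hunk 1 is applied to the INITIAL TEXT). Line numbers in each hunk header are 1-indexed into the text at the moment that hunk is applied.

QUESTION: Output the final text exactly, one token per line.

Answer: kuf
qbat
mwlw
uol
iup
yzdo
ykii
vehgz
agh
vuhs
zqxa
vvm
kul
cpr
lqtpf
vpduk

Derivation:
Hunk 1: at line 11 remove [qppgo,tnl] add [kul,cpr,lqtpf] -> 15 lines: kuf qbat mwlw wsd mztg tkyy zfhzd vehgz agh gcwhd usn kul cpr lqtpf vpduk
Hunk 2: at line 8 remove [gcwhd,usn] add [vuhs,zqxa,vvm] -> 16 lines: kuf qbat mwlw wsd mztg tkyy zfhzd vehgz agh vuhs zqxa vvm kul cpr lqtpf vpduk
Hunk 3: at line 6 remove [zfhzd] add [yzdo,ykii] -> 17 lines: kuf qbat mwlw wsd mztg tkyy yzdo ykii vehgz agh vuhs zqxa vvm kul cpr lqtpf vpduk
Hunk 4: at line 2 remove [wsd,mztg,tkyy] add [uol,iup] -> 16 lines: kuf qbat mwlw uol iup yzdo ykii vehgz agh vuhs zqxa vvm kul cpr lqtpf vpduk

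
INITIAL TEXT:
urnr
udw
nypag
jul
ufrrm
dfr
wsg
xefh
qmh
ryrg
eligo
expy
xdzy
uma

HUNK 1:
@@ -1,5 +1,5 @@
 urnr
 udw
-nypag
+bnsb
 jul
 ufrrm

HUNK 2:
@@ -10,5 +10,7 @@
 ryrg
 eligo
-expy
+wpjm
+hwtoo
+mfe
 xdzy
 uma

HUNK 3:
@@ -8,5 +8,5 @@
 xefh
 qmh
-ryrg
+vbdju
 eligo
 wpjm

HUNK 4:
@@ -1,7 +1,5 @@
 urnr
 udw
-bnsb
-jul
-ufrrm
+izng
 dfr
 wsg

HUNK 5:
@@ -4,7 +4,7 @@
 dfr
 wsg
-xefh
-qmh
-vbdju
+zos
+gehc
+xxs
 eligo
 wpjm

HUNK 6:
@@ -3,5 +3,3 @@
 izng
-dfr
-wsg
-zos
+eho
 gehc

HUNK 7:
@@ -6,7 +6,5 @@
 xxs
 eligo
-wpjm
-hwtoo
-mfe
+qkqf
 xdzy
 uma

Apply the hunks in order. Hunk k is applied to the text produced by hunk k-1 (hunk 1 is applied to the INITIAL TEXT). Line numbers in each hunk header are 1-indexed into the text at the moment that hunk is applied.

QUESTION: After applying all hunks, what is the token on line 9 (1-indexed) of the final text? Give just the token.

Hunk 1: at line 1 remove [nypag] add [bnsb] -> 14 lines: urnr udw bnsb jul ufrrm dfr wsg xefh qmh ryrg eligo expy xdzy uma
Hunk 2: at line 10 remove [expy] add [wpjm,hwtoo,mfe] -> 16 lines: urnr udw bnsb jul ufrrm dfr wsg xefh qmh ryrg eligo wpjm hwtoo mfe xdzy uma
Hunk 3: at line 8 remove [ryrg] add [vbdju] -> 16 lines: urnr udw bnsb jul ufrrm dfr wsg xefh qmh vbdju eligo wpjm hwtoo mfe xdzy uma
Hunk 4: at line 1 remove [bnsb,jul,ufrrm] add [izng] -> 14 lines: urnr udw izng dfr wsg xefh qmh vbdju eligo wpjm hwtoo mfe xdzy uma
Hunk 5: at line 4 remove [xefh,qmh,vbdju] add [zos,gehc,xxs] -> 14 lines: urnr udw izng dfr wsg zos gehc xxs eligo wpjm hwtoo mfe xdzy uma
Hunk 6: at line 3 remove [dfr,wsg,zos] add [eho] -> 12 lines: urnr udw izng eho gehc xxs eligo wpjm hwtoo mfe xdzy uma
Hunk 7: at line 6 remove [wpjm,hwtoo,mfe] add [qkqf] -> 10 lines: urnr udw izng eho gehc xxs eligo qkqf xdzy uma
Final line 9: xdzy

Answer: xdzy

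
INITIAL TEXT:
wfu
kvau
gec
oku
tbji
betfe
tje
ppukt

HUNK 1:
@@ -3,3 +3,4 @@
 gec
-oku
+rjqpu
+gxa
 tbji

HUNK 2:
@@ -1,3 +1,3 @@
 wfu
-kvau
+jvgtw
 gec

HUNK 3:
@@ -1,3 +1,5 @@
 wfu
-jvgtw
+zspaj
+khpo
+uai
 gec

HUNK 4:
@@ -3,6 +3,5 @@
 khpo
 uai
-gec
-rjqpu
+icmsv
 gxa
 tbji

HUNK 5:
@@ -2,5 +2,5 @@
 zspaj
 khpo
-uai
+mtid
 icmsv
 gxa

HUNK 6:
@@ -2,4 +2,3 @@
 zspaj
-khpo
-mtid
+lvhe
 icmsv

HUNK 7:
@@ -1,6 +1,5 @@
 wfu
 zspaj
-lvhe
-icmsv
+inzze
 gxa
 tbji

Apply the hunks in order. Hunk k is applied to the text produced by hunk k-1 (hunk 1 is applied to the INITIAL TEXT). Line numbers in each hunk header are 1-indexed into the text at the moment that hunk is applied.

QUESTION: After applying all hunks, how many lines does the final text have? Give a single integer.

Hunk 1: at line 3 remove [oku] add [rjqpu,gxa] -> 9 lines: wfu kvau gec rjqpu gxa tbji betfe tje ppukt
Hunk 2: at line 1 remove [kvau] add [jvgtw] -> 9 lines: wfu jvgtw gec rjqpu gxa tbji betfe tje ppukt
Hunk 3: at line 1 remove [jvgtw] add [zspaj,khpo,uai] -> 11 lines: wfu zspaj khpo uai gec rjqpu gxa tbji betfe tje ppukt
Hunk 4: at line 3 remove [gec,rjqpu] add [icmsv] -> 10 lines: wfu zspaj khpo uai icmsv gxa tbji betfe tje ppukt
Hunk 5: at line 2 remove [uai] add [mtid] -> 10 lines: wfu zspaj khpo mtid icmsv gxa tbji betfe tje ppukt
Hunk 6: at line 2 remove [khpo,mtid] add [lvhe] -> 9 lines: wfu zspaj lvhe icmsv gxa tbji betfe tje ppukt
Hunk 7: at line 1 remove [lvhe,icmsv] add [inzze] -> 8 lines: wfu zspaj inzze gxa tbji betfe tje ppukt
Final line count: 8

Answer: 8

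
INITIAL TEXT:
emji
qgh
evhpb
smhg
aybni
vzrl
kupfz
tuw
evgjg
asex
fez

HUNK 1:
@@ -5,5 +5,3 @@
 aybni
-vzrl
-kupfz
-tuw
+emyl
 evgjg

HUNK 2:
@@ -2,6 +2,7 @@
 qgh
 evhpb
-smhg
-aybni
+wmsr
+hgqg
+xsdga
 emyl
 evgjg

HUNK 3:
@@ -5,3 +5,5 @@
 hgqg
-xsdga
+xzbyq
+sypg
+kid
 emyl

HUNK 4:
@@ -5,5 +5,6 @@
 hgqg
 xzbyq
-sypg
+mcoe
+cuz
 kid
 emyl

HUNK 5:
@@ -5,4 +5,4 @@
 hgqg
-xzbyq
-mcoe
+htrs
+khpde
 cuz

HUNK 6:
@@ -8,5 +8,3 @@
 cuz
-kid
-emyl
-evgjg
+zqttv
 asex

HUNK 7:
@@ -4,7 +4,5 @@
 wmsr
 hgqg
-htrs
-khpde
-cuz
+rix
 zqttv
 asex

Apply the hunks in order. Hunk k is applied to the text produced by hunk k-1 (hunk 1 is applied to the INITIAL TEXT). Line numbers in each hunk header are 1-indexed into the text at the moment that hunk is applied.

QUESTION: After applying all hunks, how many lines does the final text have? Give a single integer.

Hunk 1: at line 5 remove [vzrl,kupfz,tuw] add [emyl] -> 9 lines: emji qgh evhpb smhg aybni emyl evgjg asex fez
Hunk 2: at line 2 remove [smhg,aybni] add [wmsr,hgqg,xsdga] -> 10 lines: emji qgh evhpb wmsr hgqg xsdga emyl evgjg asex fez
Hunk 3: at line 5 remove [xsdga] add [xzbyq,sypg,kid] -> 12 lines: emji qgh evhpb wmsr hgqg xzbyq sypg kid emyl evgjg asex fez
Hunk 4: at line 5 remove [sypg] add [mcoe,cuz] -> 13 lines: emji qgh evhpb wmsr hgqg xzbyq mcoe cuz kid emyl evgjg asex fez
Hunk 5: at line 5 remove [xzbyq,mcoe] add [htrs,khpde] -> 13 lines: emji qgh evhpb wmsr hgqg htrs khpde cuz kid emyl evgjg asex fez
Hunk 6: at line 8 remove [kid,emyl,evgjg] add [zqttv] -> 11 lines: emji qgh evhpb wmsr hgqg htrs khpde cuz zqttv asex fez
Hunk 7: at line 4 remove [htrs,khpde,cuz] add [rix] -> 9 lines: emji qgh evhpb wmsr hgqg rix zqttv asex fez
Final line count: 9

Answer: 9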